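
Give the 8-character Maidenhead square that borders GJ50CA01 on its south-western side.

GJ50ba90

Longitude extended square 0; −1 → -1, wraps to 9, carry into subsquare.
Longitude subsquare c = 2; −1 → 1 = b.
Latitude extended square 1; −1 → 0.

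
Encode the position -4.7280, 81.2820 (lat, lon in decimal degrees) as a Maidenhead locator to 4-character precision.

Add 180° to longitude and 90° to latitude: 261.28, 85.27.
Field: 261.28/20 → 13 → N, 85.27/10 → 8 → I; chars NI.
Square: 1.28/2 → 0, 5.27/1 → 5; chars 05.

NI05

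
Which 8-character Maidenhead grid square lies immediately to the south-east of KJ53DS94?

Longitude extended square 9; +1 → 10, wraps to 0, carry into subsquare.
Longitude subsquare d = 3; +1 → 4 = e.
Latitude extended square 4; −1 → 3.

KJ53es03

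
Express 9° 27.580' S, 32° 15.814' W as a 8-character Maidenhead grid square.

HI30um89

Add 180° to longitude and 90° to latitude: 147.73643, 80.54033.
Field (20°×10°, letters A–R): lon ⌊147.73643/20⌋ = 7 → H; lat ⌊80.54033/10⌋ = 8 → I.
Square (2°×1°, digits 0–9): lon ⌊7.73643/2⌋ = 3; lat ⌊0.54033/1⌋ = 0.
Subsquare (5′×2.5′, letters a–x): lon ⌊1.73643/0.0833333⌋ = 20 → u; lat ⌊0.54033/0.0416667⌋ = 12 → m.
Extended square (30″×15″, digits 0–9): lon ⌊0.06977/0.00833333⌋ = 8; lat ⌊0.04033/0.00416667⌋ = 9.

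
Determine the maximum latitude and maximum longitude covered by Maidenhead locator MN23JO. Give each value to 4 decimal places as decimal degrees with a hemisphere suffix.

43.6250° N, 64.8333° E

Field M=12, N=13: +12·20° lon, +13·10° lat → SW at lon 60°, lat 40°.
Square 2, 3: +2·2° lon, +3·1° lat → SW at lon 64°, lat 43°.
Subsquare j=9, o=14: +9·0.0833333° lon, +14·0.0416667° lat → SW at lon 64.75°, lat 43.5833°.
Cell spans 0.0833333° lon × 0.0416667° lat. NE corner is SW corner plus one full cell.
latitude 43.6250° N, longitude 64.8333° E.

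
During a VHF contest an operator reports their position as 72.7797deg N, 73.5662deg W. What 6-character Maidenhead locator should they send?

FQ32fs

Offset from 180°W / 90°S: lon 106.4338°, lat 162.7797°.
Field (20°×10°, letters A–R): 106.4338/20 → 5 → F, 162.7797/10 → 16 → Q; chars FQ.
Square (2°×1°, digits 0–9): 6.4338/2 → 3, 2.7797/1 → 2; chars 32.
Subsquare (5′×2.5′, letters a–x): 0.4338/0.0833333 → 5 → f, 0.7797/0.0416667 → 18 → s; chars fs.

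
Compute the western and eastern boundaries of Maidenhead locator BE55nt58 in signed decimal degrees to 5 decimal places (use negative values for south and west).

Field B=1, E=4: +1·20° lon, +4·10° lat → SW at lon -160°, lat -50°.
Square 5, 5: +5·2° lon, +5·1° lat → SW at lon -150°, lat -45°.
Subsquare n=13, t=19: +13·0.0833333° lon, +19·0.0416667° lat → SW at lon -148.917°, lat -44.2083°.
Extended square 5, 8: +5·0.00833333° lon, +8·0.00416667° lat → SW at lon -148.875°, lat -44.175°.
Cell spans 0.00833333° lon × 0.00416667° lat.
west -148.87500, east -148.86667.

-148.87500, -148.86667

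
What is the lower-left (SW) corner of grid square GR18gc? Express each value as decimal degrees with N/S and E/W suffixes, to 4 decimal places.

88.0833° N, 57.5000° W

Field G=6, R=17: +6·20° lon, +17·10° lat → SW at lon -60°, lat 80°.
Square 1, 8: +1·2° lon, +8·1° lat → SW at lon -58°, lat 88°.
Subsquare g=6, c=2: +6·0.0833333° lon, +2·0.0416667° lat → SW at lon -57.5°, lat 88.0833°.
latitude 88.0833° N, longitude 57.5000° W.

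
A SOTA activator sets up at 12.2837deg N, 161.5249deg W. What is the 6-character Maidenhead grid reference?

AK92fg

Offset from 180°W / 90°S: lon 18.4751°, lat 102.2837°.
Field: lon ⌊18.4751/20⌋ = 0 → A; lat ⌊102.2837/10⌋ = 10 → K.
Square: lon ⌊18.4751/2⌋ = 9; lat ⌊2.2837/1⌋ = 2.
Subsquare: lon ⌊0.4751/0.0833333⌋ = 5 → f; lat ⌊0.2837/0.0416667⌋ = 6 → g.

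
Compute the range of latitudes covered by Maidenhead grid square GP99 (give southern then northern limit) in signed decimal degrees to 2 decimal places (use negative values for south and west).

69.00, 70.00

Field G=6, P=15: +6·20° lon, +15·10° lat → SW at lon -60°, lat 60°.
Square 9, 9: +9·2° lon, +9·1° lat → SW at lon -42°, lat 69°.
Cell spans 2° lon × 1° lat.
south 69.00, north 70.00.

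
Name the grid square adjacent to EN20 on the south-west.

EM19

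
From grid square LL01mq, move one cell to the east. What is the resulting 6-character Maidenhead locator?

LL01nq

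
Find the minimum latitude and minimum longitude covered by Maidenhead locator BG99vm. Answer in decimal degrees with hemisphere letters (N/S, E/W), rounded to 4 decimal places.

Field B=1, G=6: +1·20° lon, +6·10° lat → SW at lon -160°, lat -30°.
Square 9, 9: +9·2° lon, +9·1° lat → SW at lon -142°, lat -21°.
Subsquare v=21, m=12: +21·0.0833333° lon, +12·0.0416667° lat → SW at lon -140.25°, lat -20.5°.
latitude 20.5000° S, longitude 140.2500° W.

20.5000° S, 140.2500° W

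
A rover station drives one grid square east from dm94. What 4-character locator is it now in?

EM04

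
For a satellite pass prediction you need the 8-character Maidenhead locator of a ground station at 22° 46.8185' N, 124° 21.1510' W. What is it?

CL72ts77

Shift to the Maidenhead origin (180°W, 90°S): lon 55.64748, lat 112.78031.
Field (20°×10°, letters A–R): 55.64748/20 → 2 → C, 112.78031/10 → 11 → L; chars CL.
Square (2°×1°, digits 0–9): 15.64748/2 → 7, 2.78031/1 → 2; chars 72.
Subsquare (5′×2.5′, letters a–x): 1.64748/0.0833333 → 19 → t, 0.78031/0.0416667 → 18 → s; chars ts.
Extended square (30″×15″, digits 0–9): 0.06415/0.00833333 → 7, 0.03031/0.00416667 → 7; chars 77.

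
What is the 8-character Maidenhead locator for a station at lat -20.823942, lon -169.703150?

AG59de52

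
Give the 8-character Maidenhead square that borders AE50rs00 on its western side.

AE50qs90

Longitude extended square 0; −1 → -1, wraps to 9, carry into subsquare.
Longitude subsquare r = 17; −1 → 16 = q.
The latitude characters are unchanged.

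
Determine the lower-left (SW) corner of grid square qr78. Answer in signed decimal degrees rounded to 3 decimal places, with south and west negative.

88.000, 154.000

Field Q=16, R=17: +16·20° lon, +17·10° lat → SW at lon 140°, lat 80°.
Square 7, 8: +7·2° lon, +8·1° lat → SW at lon 154°, lat 88°.
latitude 88.000, longitude 154.000.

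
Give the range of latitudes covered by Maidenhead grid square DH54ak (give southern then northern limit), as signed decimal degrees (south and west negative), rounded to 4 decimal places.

-15.5833, -15.5417

Field D=3, H=7: +3·20° lon, +7·10° lat → SW at lon -120°, lat -20°.
Square 5, 4: +5·2° lon, +4·1° lat → SW at lon -110°, lat -16°.
Subsquare a=0, k=10: +0·0.0833333° lon, +10·0.0416667° lat → SW at lon -110°, lat -15.5833°.
Cell spans 0.0833333° lon × 0.0416667° lat.
south -15.5833, north -15.5417.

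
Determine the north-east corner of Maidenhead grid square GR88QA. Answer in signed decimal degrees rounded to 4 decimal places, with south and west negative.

88.0417, -42.5833

Field G=6, R=17: +6·20° lon, +17·10° lat → SW at lon -60°, lat 80°.
Square 8, 8: +8·2° lon, +8·1° lat → SW at lon -44°, lat 88°.
Subsquare q=16, a=0: +16·0.0833333° lon, +0·0.0416667° lat → SW at lon -42.6667°, lat 88°.
Cell spans 0.0833333° lon × 0.0416667° lat. NE corner is SW corner plus one full cell.
latitude 88.0417, longitude -42.5833.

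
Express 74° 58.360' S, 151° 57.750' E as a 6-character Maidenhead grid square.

Offset from 180°W / 90°S: lon 331.9625°, lat 15.0273°.
Field (20°×10°, letters A–R): lon ⌊331.9625/20⌋ = 16 → Q; lat ⌊15.0273/10⌋ = 1 → B.
Square (2°×1°, digits 0–9): lon ⌊11.9625/2⌋ = 5; lat ⌊5.0273/1⌋ = 5.
Subsquare (5′×2.5′, letters a–x): lon ⌊1.9625/0.0833333⌋ = 23 → x; lat ⌊0.0273/0.0416667⌋ = 0 → a.

QB55xa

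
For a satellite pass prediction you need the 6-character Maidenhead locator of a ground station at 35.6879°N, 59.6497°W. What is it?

GM05eq

Add 180° to longitude and 90° to latitude: 120.3503, 125.6879.
Field: lon ⌊120.3503/20⌋ = 6 → G; lat ⌊125.6879/10⌋ = 12 → M.
Square: lon ⌊0.3503/2⌋ = 0; lat ⌊5.6879/1⌋ = 5.
Subsquare: lon ⌊0.3503/0.0833333⌋ = 4 → e; lat ⌊0.6879/0.0416667⌋ = 16 → q.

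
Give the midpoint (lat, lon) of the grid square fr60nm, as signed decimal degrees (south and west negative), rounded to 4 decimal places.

Field F=5, R=17: +5·20° lon, +17·10° lat → SW at lon -80°, lat 80°.
Square 6, 0: +6·2° lon, +0·1° lat → SW at lon -68°, lat 80°.
Subsquare n=13, m=12: +13·0.0833333° lon, +12·0.0416667° lat → SW at lon -66.9167°, lat 80.5°.
Cell spans 0.0833333° lon × 0.0416667° lat. Centre is SW corner plus half of each.
latitude 80.5208, longitude -66.8750.

80.5208, -66.8750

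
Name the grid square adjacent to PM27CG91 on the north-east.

Longitude extended square 9; +1 → 10, wraps to 0, carry into subsquare.
Longitude subsquare c = 2; +1 → 3 = d.
Latitude extended square 1; +1 → 2.

PM27dg02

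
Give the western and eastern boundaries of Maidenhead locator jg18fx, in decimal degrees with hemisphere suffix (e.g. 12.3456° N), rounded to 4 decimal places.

2.4167° E, 2.5000° E

Field J=9, G=6: +9·20° lon, +6·10° lat → SW at lon 0°, lat -30°.
Square 1, 8: +1·2° lon, +8·1° lat → SW at lon 2°, lat -22°.
Subsquare f=5, x=23: +5·0.0833333° lon, +23·0.0416667° lat → SW at lon 2.41667°, lat -21.0417°.
Cell spans 0.0833333° lon × 0.0416667° lat.
west 2.4167° E, east 2.5000° E.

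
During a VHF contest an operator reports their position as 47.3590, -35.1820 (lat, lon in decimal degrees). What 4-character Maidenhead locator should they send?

HN27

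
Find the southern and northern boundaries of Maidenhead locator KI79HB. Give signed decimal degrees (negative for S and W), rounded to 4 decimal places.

-0.9583, -0.9167

Field K=10, I=8: +10·20° lon, +8·10° lat → SW at lon 20°, lat -10°.
Square 7, 9: +7·2° lon, +9·1° lat → SW at lon 34°, lat -1°.
Subsquare h=7, b=1: +7·0.0833333° lon, +1·0.0416667° lat → SW at lon 34.5833°, lat -0.958333°.
Cell spans 0.0833333° lon × 0.0416667° lat.
south -0.9583, north -0.9167.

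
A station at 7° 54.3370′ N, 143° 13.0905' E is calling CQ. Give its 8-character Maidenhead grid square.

Add 180° to longitude and 90° to latitude: 323.21817, 97.90562.
Field: lon ⌊323.21817/20⌋ = 16 → Q; lat ⌊97.90562/10⌋ = 9 → J.
Square: lon ⌊3.21817/2⌋ = 1; lat ⌊7.90562/1⌋ = 7.
Subsquare: lon ⌊1.21817/0.0833333⌋ = 14 → o; lat ⌊0.90562/0.0416667⌋ = 21 → v.
Extended square: lon ⌊0.05151/0.00833333⌋ = 6; lat ⌊0.03062/0.00416667⌋ = 7.

QJ17ov67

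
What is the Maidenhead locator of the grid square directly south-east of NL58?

Longitude square 5; +1 → 6.
Latitude square 8; −1 → 7.

NL67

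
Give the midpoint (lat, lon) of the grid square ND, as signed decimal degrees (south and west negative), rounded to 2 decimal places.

-55.00, 90.00

Field N=13, D=3: +13·20° lon, +3·10° lat → SW at lon 80°, lat -60°.
Cell spans 20° lon × 10° lat. Centre is SW corner plus half of each.
latitude -55.00, longitude 90.00.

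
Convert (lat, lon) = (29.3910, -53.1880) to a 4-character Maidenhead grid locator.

GL39

Offset from 180°W / 90°S: lon 126.81°, lat 119.39°.
Field (20°×10°, letters A–R): lon ⌊126.81/20⌋ = 6 → G; lat ⌊119.39/10⌋ = 11 → L.
Square (2°×1°, digits 0–9): lon ⌊6.81/2⌋ = 3; lat ⌊9.39/1⌋ = 9.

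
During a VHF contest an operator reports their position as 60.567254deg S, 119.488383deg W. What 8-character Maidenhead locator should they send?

DC09gk13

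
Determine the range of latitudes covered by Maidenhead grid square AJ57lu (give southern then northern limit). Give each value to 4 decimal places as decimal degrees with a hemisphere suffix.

7.8333° N, 7.8750° N

Field A=0, J=9: +0·20° lon, +9·10° lat → SW at lon -180°, lat 0°.
Square 5, 7: +5·2° lon, +7·1° lat → SW at lon -170°, lat 7°.
Subsquare l=11, u=20: +11·0.0833333° lon, +20·0.0416667° lat → SW at lon -169.083°, lat 7.83333°.
Cell spans 0.0833333° lon × 0.0416667° lat.
south 7.8333° N, north 7.8750° N.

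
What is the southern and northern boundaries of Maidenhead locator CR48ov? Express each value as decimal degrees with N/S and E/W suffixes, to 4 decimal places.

88.8750° N, 88.9167° N

Field C=2, R=17: +2·20° lon, +17·10° lat → SW at lon -140°, lat 80°.
Square 4, 8: +4·2° lon, +8·1° lat → SW at lon -132°, lat 88°.
Subsquare o=14, v=21: +14·0.0833333° lon, +21·0.0416667° lat → SW at lon -130.833°, lat 88.875°.
Cell spans 0.0833333° lon × 0.0416667° lat.
south 88.8750° N, north 88.9167° N.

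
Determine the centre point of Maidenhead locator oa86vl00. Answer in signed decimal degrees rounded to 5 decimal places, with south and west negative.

-83.53958, 117.75417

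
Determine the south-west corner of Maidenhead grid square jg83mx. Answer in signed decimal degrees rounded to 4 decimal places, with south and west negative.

-26.0417, 17.0000

Field J=9, G=6: +9·20° lon, +6·10° lat → SW at lon 0°, lat -30°.
Square 8, 3: +8·2° lon, +3·1° lat → SW at lon 16°, lat -27°.
Subsquare m=12, x=23: +12·0.0833333° lon, +23·0.0416667° lat → SW at lon 17°, lat -26.0417°.
latitude -26.0417, longitude 17.0000.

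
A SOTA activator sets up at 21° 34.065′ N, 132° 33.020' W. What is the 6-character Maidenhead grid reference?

CL31rn

Add 180° to longitude and 90° to latitude: 47.4497, 111.5678.
Field: 47.4497/20 → 2 → C, 111.5678/10 → 11 → L; chars CL.
Square: 7.4497/2 → 3, 1.5678/1 → 1; chars 31.
Subsquare: 1.4497/0.0833333 → 17 → r, 0.5678/0.0416667 → 13 → n; chars rn.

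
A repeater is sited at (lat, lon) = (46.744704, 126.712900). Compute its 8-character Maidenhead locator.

Add 180° to longitude and 90° to latitude: 306.71290, 136.74470.
Field: lon ⌊306.71290/20⌋ = 15 → P; lat ⌊136.74470/10⌋ = 13 → N.
Square: lon ⌊6.71290/2⌋ = 3; lat ⌊6.74470/1⌋ = 6.
Subsquare: lon ⌊0.71290/0.0833333⌋ = 8 → i; lat ⌊0.74470/0.0416667⌋ = 17 → r.
Extended square: lon ⌊0.04623/0.00833333⌋ = 5; lat ⌊0.03637/0.00416667⌋ = 8.

PN36ir58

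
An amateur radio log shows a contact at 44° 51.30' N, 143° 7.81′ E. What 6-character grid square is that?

QN14nu

Add 180° to longitude and 90° to latitude: 323.1302, 134.8550.
Field (20°×10°, letters A–R): lon ⌊323.1302/20⌋ = 16 → Q; lat ⌊134.8550/10⌋ = 13 → N.
Square (2°×1°, digits 0–9): lon ⌊3.1302/2⌋ = 1; lat ⌊4.8550/1⌋ = 4.
Subsquare (5′×2.5′, letters a–x): lon ⌊1.1302/0.0833333⌋ = 13 → n; lat ⌊0.8550/0.0416667⌋ = 20 → u.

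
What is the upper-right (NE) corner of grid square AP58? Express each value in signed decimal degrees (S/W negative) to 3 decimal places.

Field A=0, P=15: +0·20° lon, +15·10° lat → SW at lon -180°, lat 60°.
Square 5, 8: +5·2° lon, +8·1° lat → SW at lon -170°, lat 68°.
Cell spans 2° lon × 1° lat. NE corner is SW corner plus one full cell.
latitude 69.000, longitude -168.000.

69.000, -168.000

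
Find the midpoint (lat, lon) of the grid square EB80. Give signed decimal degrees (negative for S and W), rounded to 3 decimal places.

-79.500, -83.000

Field E=4, B=1: +4·20° lon, +1·10° lat → SW at lon -100°, lat -80°.
Square 8, 0: +8·2° lon, +0·1° lat → SW at lon -84°, lat -80°.
Cell spans 2° lon × 1° lat. Centre is SW corner plus half of each.
latitude -79.500, longitude -83.000.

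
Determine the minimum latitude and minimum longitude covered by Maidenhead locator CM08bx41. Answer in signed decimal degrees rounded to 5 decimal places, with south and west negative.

Field C=2, M=12: +2·20° lon, +12·10° lat → SW at lon -140°, lat 30°.
Square 0, 8: +0·2° lon, +8·1° lat → SW at lon -140°, lat 38°.
Subsquare b=1, x=23: +1·0.0833333° lon, +23·0.0416667° lat → SW at lon -139.917°, lat 38.9583°.
Extended square 4, 1: +4·0.00833333° lon, +1·0.00416667° lat → SW at lon -139.883°, lat 38.9625°.
latitude 38.96250, longitude -139.88333.

38.96250, -139.88333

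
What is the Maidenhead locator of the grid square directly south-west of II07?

HI96

Longitude square 0; −1 → -1, wraps to 9, carry into field.
Longitude field I = 8; −1 → 7 = H.
Latitude square 7; −1 → 6.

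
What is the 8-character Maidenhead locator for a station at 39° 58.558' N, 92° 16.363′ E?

NM69dx24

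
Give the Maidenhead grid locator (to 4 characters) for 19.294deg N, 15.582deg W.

Add 180° to longitude and 90° to latitude: 164.42, 109.29.
Field: lon ⌊164.42/20⌋ = 8 → I; lat ⌊109.29/10⌋ = 10 → K.
Square: lon ⌊4.42/2⌋ = 2; lat ⌊9.29/1⌋ = 9.

IK29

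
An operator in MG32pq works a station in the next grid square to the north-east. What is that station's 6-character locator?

Longitude subsquare p = 15; +1 → 16 = q.
Latitude subsquare q = 16; +1 → 17 = r.

MG32qr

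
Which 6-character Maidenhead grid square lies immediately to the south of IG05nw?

IG05nv

Latitude subsquare w = 22; −1 → 21 = v.
The longitude characters are unchanged.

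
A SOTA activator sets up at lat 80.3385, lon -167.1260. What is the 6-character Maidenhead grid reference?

Offset from 180°W / 90°S: lon 12.8740°, lat 170.3385°.
Field: 12.8740/20 → 0 → A, 170.3385/10 → 17 → R; chars AR.
Square: 12.8740/2 → 6, 0.3385/1 → 0; chars 60.
Subsquare: 0.8740/0.0833333 → 10 → k, 0.3385/0.0416667 → 8 → i; chars ki.

AR60ki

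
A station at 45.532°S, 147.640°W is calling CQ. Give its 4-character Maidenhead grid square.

BE64

Add 180° to longitude and 90° to latitude: 32.36, 44.47.
Field: 32.36/20 → 1 → B, 44.47/10 → 4 → E; chars BE.
Square: 12.36/2 → 6, 4.47/1 → 4; chars 64.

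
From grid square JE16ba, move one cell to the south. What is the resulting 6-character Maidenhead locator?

JE15bx

Latitude subsquare a = 0; −1 → -1, wraps to 23 = x, carry into square.
Latitude square 6; −1 → 5.
The longitude characters are unchanged.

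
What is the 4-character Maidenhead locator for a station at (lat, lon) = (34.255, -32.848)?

HM34

Add 180° to longitude and 90° to latitude: 147.15, 124.25.
Field: 147.15/20 → 7 → H, 124.25/10 → 12 → M; chars HM.
Square: 7.15/2 → 3, 4.25/1 → 4; chars 34.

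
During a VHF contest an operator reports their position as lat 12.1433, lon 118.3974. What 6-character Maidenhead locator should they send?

OK92ed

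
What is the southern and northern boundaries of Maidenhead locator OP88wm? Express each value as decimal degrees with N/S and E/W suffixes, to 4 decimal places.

68.5000° N, 68.5417° N

Field O=14, P=15: +14·20° lon, +15·10° lat → SW at lon 100°, lat 60°.
Square 8, 8: +8·2° lon, +8·1° lat → SW at lon 116°, lat 68°.
Subsquare w=22, m=12: +22·0.0833333° lon, +12·0.0416667° lat → SW at lon 117.833°, lat 68.5°.
Cell spans 0.0833333° lon × 0.0416667° lat.
south 68.5000° N, north 68.5417° N.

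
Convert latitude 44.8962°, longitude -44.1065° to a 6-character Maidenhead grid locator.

Offset from 180°W / 90°S: lon 135.8935°, lat 134.8962°.
Field: lon ⌊135.8935/20⌋ = 6 → G; lat ⌊134.8962/10⌋ = 13 → N.
Square: lon ⌊15.8935/2⌋ = 7; lat ⌊4.8962/1⌋ = 4.
Subsquare: lon ⌊1.8935/0.0833333⌋ = 22 → w; lat ⌊0.8962/0.0416667⌋ = 21 → v.

GN74wv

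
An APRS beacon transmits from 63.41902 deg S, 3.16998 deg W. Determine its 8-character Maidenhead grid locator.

IC86jn99

Add 180° to longitude and 90° to latitude: 176.83002, 26.58098.
Field: lon ⌊176.83002/20⌋ = 8 → I; lat ⌊26.58098/10⌋ = 2 → C.
Square: lon ⌊16.83002/2⌋ = 8; lat ⌊6.58098/1⌋ = 6.
Subsquare: lon ⌊0.83002/0.0833333⌋ = 9 → j; lat ⌊0.58098/0.0416667⌋ = 13 → n.
Extended square: lon ⌊0.08002/0.00833333⌋ = 9; lat ⌊0.03931/0.00416667⌋ = 9.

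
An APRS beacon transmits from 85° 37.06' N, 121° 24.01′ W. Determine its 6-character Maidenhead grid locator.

CR95ho

Add 180° to longitude and 90° to latitude: 58.5998, 175.6177.
Field: lon ⌊58.5998/20⌋ = 2 → C; lat ⌊175.6177/10⌋ = 17 → R.
Square: lon ⌊18.5998/2⌋ = 9; lat ⌊5.6177/1⌋ = 5.
Subsquare: lon ⌊0.5998/0.0833333⌋ = 7 → h; lat ⌊0.6177/0.0416667⌋ = 14 → o.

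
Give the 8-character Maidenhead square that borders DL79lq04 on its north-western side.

DL79kq95

Longitude extended square 0; −1 → -1, wraps to 9, carry into subsquare.
Longitude subsquare l = 11; −1 → 10 = k.
Latitude extended square 4; +1 → 5.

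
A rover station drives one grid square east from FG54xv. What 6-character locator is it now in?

FG64av

Longitude subsquare x = 23; +1 → 24, wraps to 0 = a, carry into square.
Longitude square 5; +1 → 6.
The latitude characters are unchanged.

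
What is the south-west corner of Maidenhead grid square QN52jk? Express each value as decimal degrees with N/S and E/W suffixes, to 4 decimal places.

Field Q=16, N=13: +16·20° lon, +13·10° lat → SW at lon 140°, lat 40°.
Square 5, 2: +5·2° lon, +2·1° lat → SW at lon 150°, lat 42°.
Subsquare j=9, k=10: +9·0.0833333° lon, +10·0.0416667° lat → SW at lon 150.75°, lat 42.4167°.
latitude 42.4167° N, longitude 150.7500° E.

42.4167° N, 150.7500° E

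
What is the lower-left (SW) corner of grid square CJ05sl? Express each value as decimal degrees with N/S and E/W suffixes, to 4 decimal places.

5.4583° N, 138.5000° W

Field C=2, J=9: +2·20° lon, +9·10° lat → SW at lon -140°, lat 0°.
Square 0, 5: +0·2° lon, +5·1° lat → SW at lon -140°, lat 5°.
Subsquare s=18, l=11: +18·0.0833333° lon, +11·0.0416667° lat → SW at lon -138.5°, lat 5.45833°.
latitude 5.4583° N, longitude 138.5000° W.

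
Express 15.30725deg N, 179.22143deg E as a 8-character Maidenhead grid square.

Offset from 180°W / 90°S: lon 359.22143°, lat 105.30725°.
Field: lon ⌊359.22143/20⌋ = 17 → R; lat ⌊105.30725/10⌋ = 10 → K.
Square: lon ⌊19.22143/2⌋ = 9; lat ⌊5.30725/1⌋ = 5.
Subsquare: lon ⌊1.22143/0.0833333⌋ = 14 → o; lat ⌊0.30725/0.0416667⌋ = 7 → h.
Extended square: lon ⌊0.05476/0.00833333⌋ = 6; lat ⌊0.01558/0.00416667⌋ = 3.

RK95oh63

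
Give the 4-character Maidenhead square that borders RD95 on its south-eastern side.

AD04

Longitude square 9; +1 → 10, wraps to 0, carry into field.
Longitude field R = 17; +1 → 18, wraps to 0 = A, wrapping around the antimeridian.
Latitude square 5; −1 → 4.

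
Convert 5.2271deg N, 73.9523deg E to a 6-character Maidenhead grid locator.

Shift to the Maidenhead origin (180°W, 90°S): lon 253.9523, lat 95.2271.
Field (20°×10°, letters A–R): 253.9523/20 → 12 → M, 95.2271/10 → 9 → J; chars MJ.
Square (2°×1°, digits 0–9): 13.9523/2 → 6, 5.2271/1 → 5; chars 65.
Subsquare (5′×2.5′, letters a–x): 1.9523/0.0833333 → 23 → x, 0.2271/0.0416667 → 5 → f; chars xf.

MJ65xf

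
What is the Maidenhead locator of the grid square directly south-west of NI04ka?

Longitude subsquare k = 10; −1 → 9 = j.
Latitude subsquare a = 0; −1 → -1, wraps to 23 = x, carry into square.
Latitude square 4; −1 → 3.

NI03jx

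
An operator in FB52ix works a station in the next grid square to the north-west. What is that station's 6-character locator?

Longitude subsquare i = 8; −1 → 7 = h.
Latitude subsquare x = 23; +1 → 24, wraps to 0 = a, carry into square.
Latitude square 2; +1 → 3.

FB53ha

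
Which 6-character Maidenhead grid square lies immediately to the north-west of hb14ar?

Longitude subsquare a = 0; −1 → -1, wraps to 23 = x, carry into square.
Longitude square 1; −1 → 0.
Latitude subsquare r = 17; +1 → 18 = s.

HB04xs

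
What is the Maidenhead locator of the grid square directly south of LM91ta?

Latitude subsquare a = 0; −1 → -1, wraps to 23 = x, carry into square.
Latitude square 1; −1 → 0.
The longitude characters are unchanged.

LM90tx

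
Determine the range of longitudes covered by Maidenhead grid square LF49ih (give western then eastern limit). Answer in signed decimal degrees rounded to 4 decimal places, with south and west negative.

Field L=11, F=5: +11·20° lon, +5·10° lat → SW at lon 40°, lat -40°.
Square 4, 9: +4·2° lon, +9·1° lat → SW at lon 48°, lat -31°.
Subsquare i=8, h=7: +8·0.0833333° lon, +7·0.0416667° lat → SW at lon 48.6667°, lat -30.7083°.
Cell spans 0.0833333° lon × 0.0416667° lat.
west 48.6667, east 48.7500.

48.6667, 48.7500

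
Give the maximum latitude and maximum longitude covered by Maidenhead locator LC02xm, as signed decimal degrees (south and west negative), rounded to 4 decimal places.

-67.4583, 42.0000

Field L=11, C=2: +11·20° lon, +2·10° lat → SW at lon 40°, lat -70°.
Square 0, 2: +0·2° lon, +2·1° lat → SW at lon 40°, lat -68°.
Subsquare x=23, m=12: +23·0.0833333° lon, +12·0.0416667° lat → SW at lon 41.9167°, lat -67.5°.
Cell spans 0.0833333° lon × 0.0416667° lat. NE corner is SW corner plus one full cell.
latitude -67.4583, longitude 42.0000.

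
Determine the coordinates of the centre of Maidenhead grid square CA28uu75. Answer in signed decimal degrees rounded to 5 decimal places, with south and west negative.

-81.14375, -134.27083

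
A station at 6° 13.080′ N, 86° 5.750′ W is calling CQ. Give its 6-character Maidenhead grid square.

Shift to the Maidenhead origin (180°W, 90°S): lon 93.9042, lat 96.2180.
Field: 93.9042/20 → 4 → E, 96.2180/10 → 9 → J; chars EJ.
Square: 13.9042/2 → 6, 6.2180/1 → 6; chars 66.
Subsquare: 1.9042/0.0833333 → 22 → w, 0.2180/0.0416667 → 5 → f; chars wf.

EJ66wf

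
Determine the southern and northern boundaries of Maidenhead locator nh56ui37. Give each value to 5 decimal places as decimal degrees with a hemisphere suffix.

13.63750° S, 13.63333° S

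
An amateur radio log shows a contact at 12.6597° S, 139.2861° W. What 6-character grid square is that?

Shift to the Maidenhead origin (180°W, 90°S): lon 40.7139, lat 77.3403.
Field: lon ⌊40.7139/20⌋ = 2 → C; lat ⌊77.3403/10⌋ = 7 → H.
Square: lon ⌊0.7139/2⌋ = 0; lat ⌊7.3403/1⌋ = 7.
Subsquare: lon ⌊0.7139/0.0833333⌋ = 8 → i; lat ⌊0.3403/0.0416667⌋ = 8 → i.

CH07ii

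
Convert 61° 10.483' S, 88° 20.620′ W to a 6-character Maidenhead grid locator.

Offset from 180°W / 90°S: lon 91.6563°, lat 28.8253°.
Field: 91.6563/20 → 4 → E, 28.8253/10 → 2 → C; chars EC.
Square: 11.6563/2 → 5, 8.8253/1 → 8; chars 58.
Subsquare: 1.6563/0.0833333 → 19 → t, 0.8253/0.0416667 → 19 → t; chars tt.

EC58tt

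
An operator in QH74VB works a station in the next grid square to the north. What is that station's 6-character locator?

QH74vc

Latitude subsquare b = 1; +1 → 2 = c.
The longitude characters are unchanged.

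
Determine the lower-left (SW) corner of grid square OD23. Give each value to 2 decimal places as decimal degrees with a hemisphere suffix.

57.00° S, 104.00° E

Field O=14, D=3: +14·20° lon, +3·10° lat → SW at lon 100°, lat -60°.
Square 2, 3: +2·2° lon, +3·1° lat → SW at lon 104°, lat -57°.
latitude 57.00° S, longitude 104.00° E.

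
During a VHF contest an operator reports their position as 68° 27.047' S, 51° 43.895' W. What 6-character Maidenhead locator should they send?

Offset from 180°W / 90°S: lon 128.2684°, lat 21.5492°.
Field (20°×10°, letters A–R): lon ⌊128.2684/20⌋ = 6 → G; lat ⌊21.5492/10⌋ = 2 → C.
Square (2°×1°, digits 0–9): lon ⌊8.2684/2⌋ = 4; lat ⌊1.5492/1⌋ = 1.
Subsquare (5′×2.5′, letters a–x): lon ⌊0.2684/0.0833333⌋ = 3 → d; lat ⌊0.5492/0.0416667⌋ = 13 → n.

GC41dn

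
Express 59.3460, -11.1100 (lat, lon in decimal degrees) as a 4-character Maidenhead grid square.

IO49

Offset from 180°W / 90°S: lon 168.89°, lat 149.35°.
Field: 168.89/20 → 8 → I, 149.35/10 → 14 → O; chars IO.
Square: 8.89/2 → 4, 9.35/1 → 9; chars 49.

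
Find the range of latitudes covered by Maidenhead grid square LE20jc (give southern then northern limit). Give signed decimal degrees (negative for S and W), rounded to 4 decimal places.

Field L=11, E=4: +11·20° lon, +4·10° lat → SW at lon 40°, lat -50°.
Square 2, 0: +2·2° lon, +0·1° lat → SW at lon 44°, lat -50°.
Subsquare j=9, c=2: +9·0.0833333° lon, +2·0.0416667° lat → SW at lon 44.75°, lat -49.9167°.
Cell spans 0.0833333° lon × 0.0416667° lat.
south -49.9167, north -49.8750.

-49.9167, -49.8750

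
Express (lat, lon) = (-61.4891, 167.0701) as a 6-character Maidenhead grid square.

RC38mm

Add 180° to longitude and 90° to latitude: 347.0701, 28.5109.
Field: 347.0701/20 → 17 → R, 28.5109/10 → 2 → C; chars RC.
Square: 7.0701/2 → 3, 8.5109/1 → 8; chars 38.
Subsquare: 1.0701/0.0833333 → 12 → m, 0.5109/0.0416667 → 12 → m; chars mm.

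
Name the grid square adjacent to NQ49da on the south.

Latitude subsquare a = 0; −1 → -1, wraps to 23 = x, carry into square.
Latitude square 9; −1 → 8.
The longitude characters are unchanged.

NQ48dx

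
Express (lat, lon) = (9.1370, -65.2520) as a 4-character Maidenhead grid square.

FJ79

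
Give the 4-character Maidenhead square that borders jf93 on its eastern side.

KF03

Longitude square 9; +1 → 10, wraps to 0, carry into field.
Longitude field J = 9; +1 → 10 = K.
The latitude characters are unchanged.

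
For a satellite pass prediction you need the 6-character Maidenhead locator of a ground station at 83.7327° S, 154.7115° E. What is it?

Add 180° to longitude and 90° to latitude: 334.7115, 6.2673.
Field (20°×10°, letters A–R): lon ⌊334.7115/20⌋ = 16 → Q; lat ⌊6.2673/10⌋ = 0 → A.
Square (2°×1°, digits 0–9): lon ⌊14.7115/2⌋ = 7; lat ⌊6.2673/1⌋ = 6.
Subsquare (5′×2.5′, letters a–x): lon ⌊0.7115/0.0833333⌋ = 8 → i; lat ⌊0.2673/0.0416667⌋ = 6 → g.

QA76ig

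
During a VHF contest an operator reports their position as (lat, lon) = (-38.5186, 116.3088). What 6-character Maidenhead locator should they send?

OF81dl

Offset from 180°W / 90°S: lon 296.3088°, lat 51.4814°.
Field: 296.3088/20 → 14 → O, 51.4814/10 → 5 → F; chars OF.
Square: 16.3088/2 → 8, 1.4814/1 → 1; chars 81.
Subsquare: 0.3088/0.0833333 → 3 → d, 0.4814/0.0416667 → 11 → l; chars dl.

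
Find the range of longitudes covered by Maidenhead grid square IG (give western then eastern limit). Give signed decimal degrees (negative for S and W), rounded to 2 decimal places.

-20.00, 0.00

Field I=8, G=6: +8·20° lon, +6·10° lat → SW at lon -20°, lat -30°.
Cell spans 20° lon × 10° lat.
west -20.00, east 0.00.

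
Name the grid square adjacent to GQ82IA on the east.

GQ82ja

Longitude subsquare i = 8; +1 → 9 = j.
The latitude characters are unchanged.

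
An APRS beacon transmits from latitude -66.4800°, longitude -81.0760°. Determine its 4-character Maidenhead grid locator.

EC93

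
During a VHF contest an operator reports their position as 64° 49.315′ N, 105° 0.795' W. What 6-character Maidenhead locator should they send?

DP74lt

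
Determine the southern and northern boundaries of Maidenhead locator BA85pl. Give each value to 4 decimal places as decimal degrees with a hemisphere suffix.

84.5417° S, 84.5000° S

Field B=1, A=0: +1·20° lon, +0·10° lat → SW at lon -160°, lat -90°.
Square 8, 5: +8·2° lon, +5·1° lat → SW at lon -144°, lat -85°.
Subsquare p=15, l=11: +15·0.0833333° lon, +11·0.0416667° lat → SW at lon -142.75°, lat -84.5417°.
Cell spans 0.0833333° lon × 0.0416667° lat.
south 84.5417° S, north 84.5000° S.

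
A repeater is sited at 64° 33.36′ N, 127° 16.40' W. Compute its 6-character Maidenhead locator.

CP64in

Offset from 180°W / 90°S: lon 52.7267°, lat 154.5560°.
Field: lon ⌊52.7267/20⌋ = 2 → C; lat ⌊154.5560/10⌋ = 15 → P.
Square: lon ⌊12.7267/2⌋ = 6; lat ⌊4.5560/1⌋ = 4.
Subsquare: lon ⌊0.7267/0.0833333⌋ = 8 → i; lat ⌊0.5560/0.0416667⌋ = 13 → n.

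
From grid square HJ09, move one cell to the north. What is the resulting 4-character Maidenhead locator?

Latitude square 9; +1 → 10, wraps to 0, carry into field.
Latitude field J = 9; +1 → 10 = K.
The longitude characters are unchanged.

HK00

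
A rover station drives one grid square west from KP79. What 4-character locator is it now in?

Longitude square 7; −1 → 6.
The latitude characters are unchanged.

KP69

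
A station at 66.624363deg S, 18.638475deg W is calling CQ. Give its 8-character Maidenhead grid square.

IC03qj30

Add 180° to longitude and 90° to latitude: 161.36153, 23.37564.
Field: lon ⌊161.36153/20⌋ = 8 → I; lat ⌊23.37564/10⌋ = 2 → C.
Square: lon ⌊1.36153/2⌋ = 0; lat ⌊3.37564/1⌋ = 3.
Subsquare: lon ⌊1.36153/0.0833333⌋ = 16 → q; lat ⌊0.37564/0.0416667⌋ = 9 → j.
Extended square: lon ⌊0.02819/0.00833333⌋ = 3; lat ⌊0.00064/0.00416667⌋ = 0.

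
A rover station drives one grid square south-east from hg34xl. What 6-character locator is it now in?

Longitude subsquare x = 23; +1 → 24, wraps to 0 = a, carry into square.
Longitude square 3; +1 → 4.
Latitude subsquare l = 11; −1 → 10 = k.

HG44ak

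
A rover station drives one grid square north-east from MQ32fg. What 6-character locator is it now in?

Longitude subsquare f = 5; +1 → 6 = g.
Latitude subsquare g = 6; +1 → 7 = h.

MQ32gh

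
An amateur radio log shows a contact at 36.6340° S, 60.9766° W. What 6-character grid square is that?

Add 180° to longitude and 90° to latitude: 119.0234, 53.3660.
Field: lon ⌊119.0234/20⌋ = 5 → F; lat ⌊53.3660/10⌋ = 5 → F.
Square: lon ⌊19.0234/2⌋ = 9; lat ⌊3.3660/1⌋ = 3.
Subsquare: lon ⌊1.0234/0.0833333⌋ = 12 → m; lat ⌊0.3660/0.0416667⌋ = 8 → i.

FF93mi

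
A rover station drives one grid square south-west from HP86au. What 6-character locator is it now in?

HP76xt

Longitude subsquare a = 0; −1 → -1, wraps to 23 = x, carry into square.
Longitude square 8; −1 → 7.
Latitude subsquare u = 20; −1 → 19 = t.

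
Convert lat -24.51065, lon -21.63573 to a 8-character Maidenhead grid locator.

Shift to the Maidenhead origin (180°W, 90°S): lon 158.36427, lat 65.48935.
Field: lon ⌊158.36427/20⌋ = 7 → H; lat ⌊65.48935/10⌋ = 6 → G.
Square: lon ⌊18.36427/2⌋ = 9; lat ⌊5.48935/1⌋ = 5.
Subsquare: lon ⌊0.36427/0.0833333⌋ = 4 → e; lat ⌊0.48935/0.0416667⌋ = 11 → l.
Extended square: lon ⌊0.03094/0.00833333⌋ = 3; lat ⌊0.03102/0.00416667⌋ = 7.

HG95el37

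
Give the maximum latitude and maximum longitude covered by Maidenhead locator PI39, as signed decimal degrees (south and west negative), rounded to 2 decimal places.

Field P=15, I=8: +15·20° lon, +8·10° lat → SW at lon 120°, lat -10°.
Square 3, 9: +3·2° lon, +9·1° lat → SW at lon 126°, lat -1°.
Cell spans 2° lon × 1° lat. NE corner is SW corner plus one full cell.
latitude 0.00, longitude 128.00.

0.00, 128.00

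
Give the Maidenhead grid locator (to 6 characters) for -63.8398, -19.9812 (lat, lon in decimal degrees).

IC06ad

Add 180° to longitude and 90° to latitude: 160.0188, 26.1602.
Field (20°×10°, letters A–R): 160.0188/20 → 8 → I, 26.1602/10 → 2 → C; chars IC.
Square (2°×1°, digits 0–9): 0.0188/2 → 0, 6.1602/1 → 6; chars 06.
Subsquare (5′×2.5′, letters a–x): 0.0188/0.0833333 → 0 → a, 0.1602/0.0416667 → 3 → d; chars ad.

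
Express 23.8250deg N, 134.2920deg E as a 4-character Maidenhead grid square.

Offset from 180°W / 90°S: lon 314.29°, lat 113.83°.
Field (20°×10°, letters A–R): lon ⌊314.29/20⌋ = 15 → P; lat ⌊113.83/10⌋ = 11 → L.
Square (2°×1°, digits 0–9): lon ⌊14.29/2⌋ = 7; lat ⌊3.83/1⌋ = 3.

PL73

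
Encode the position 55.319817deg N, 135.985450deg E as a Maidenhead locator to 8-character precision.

Shift to the Maidenhead origin (180°W, 90°S): lon 315.98545, lat 145.31982.
Field: 315.98545/20 → 15 → P, 145.31982/10 → 14 → O; chars PO.
Square: 15.98545/2 → 7, 5.31982/1 → 5; chars 75.
Subsquare: 1.98545/0.0833333 → 23 → x, 0.31982/0.0416667 → 7 → h; chars xh.
Extended square: 0.06878/0.00833333 → 8, 0.02815/0.00416667 → 6; chars 86.

PO75xh86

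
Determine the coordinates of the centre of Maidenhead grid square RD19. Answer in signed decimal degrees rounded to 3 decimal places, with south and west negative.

Field R=17, D=3: +17·20° lon, +3·10° lat → SW at lon 160°, lat -60°.
Square 1, 9: +1·2° lon, +9·1° lat → SW at lon 162°, lat -51°.
Cell spans 2° lon × 1° lat. Centre is SW corner plus half of each.
latitude -50.500, longitude 163.000.

-50.500, 163.000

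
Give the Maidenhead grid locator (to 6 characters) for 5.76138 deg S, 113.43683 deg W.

Shift to the Maidenhead origin (180°W, 90°S): lon 66.5632, lat 84.2386.
Field: 66.5632/20 → 3 → D, 84.2386/10 → 8 → I; chars DI.
Square: 6.5632/2 → 3, 4.2386/1 → 4; chars 34.
Subsquare: 0.5632/0.0833333 → 6 → g, 0.2386/0.0416667 → 5 → f; chars gf.

DI34gf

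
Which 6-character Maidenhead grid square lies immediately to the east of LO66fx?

Longitude subsquare f = 5; +1 → 6 = g.
The latitude characters are unchanged.

LO66gx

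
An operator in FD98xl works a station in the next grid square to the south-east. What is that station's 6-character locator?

Longitude subsquare x = 23; +1 → 24, wraps to 0 = a, carry into square.
Longitude square 9; +1 → 10, wraps to 0, carry into field.
Longitude field F = 5; +1 → 6 = G.
Latitude subsquare l = 11; −1 → 10 = k.

GD08ak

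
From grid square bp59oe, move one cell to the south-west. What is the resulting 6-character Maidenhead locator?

BP59nd

Longitude subsquare o = 14; −1 → 13 = n.
Latitude subsquare e = 4; −1 → 3 = d.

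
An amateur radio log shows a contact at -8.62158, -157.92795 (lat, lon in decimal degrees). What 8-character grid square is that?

BI11aj80

Shift to the Maidenhead origin (180°W, 90°S): lon 22.07205, lat 81.37842.
Field: 22.07205/20 → 1 → B, 81.37842/10 → 8 → I; chars BI.
Square: 2.07205/2 → 1, 1.37842/1 → 1; chars 11.
Subsquare: 0.07205/0.0833333 → 0 → a, 0.37842/0.0416667 → 9 → j; chars aj.
Extended square: 0.07205/0.00833333 → 8, 0.00342/0.00416667 → 0; chars 80.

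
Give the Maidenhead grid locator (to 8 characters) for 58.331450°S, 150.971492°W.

BD41mq30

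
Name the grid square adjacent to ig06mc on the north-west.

Longitude subsquare m = 12; −1 → 11 = l.
Latitude subsquare c = 2; +1 → 3 = d.

IG06ld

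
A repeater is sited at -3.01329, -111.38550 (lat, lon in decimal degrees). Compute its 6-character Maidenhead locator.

DI46hx

Shift to the Maidenhead origin (180°W, 90°S): lon 68.6145, lat 86.9867.
Field: lon ⌊68.6145/20⌋ = 3 → D; lat ⌊86.9867/10⌋ = 8 → I.
Square: lon ⌊8.6145/2⌋ = 4; lat ⌊6.9867/1⌋ = 6.
Subsquare: lon ⌊0.6145/0.0833333⌋ = 7 → h; lat ⌊0.9867/0.0416667⌋ = 23 → x.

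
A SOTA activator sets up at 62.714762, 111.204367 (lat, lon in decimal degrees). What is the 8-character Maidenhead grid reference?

OP52or41

Shift to the Maidenhead origin (180°W, 90°S): lon 291.20437, lat 152.71476.
Field: 291.20437/20 → 14 → O, 152.71476/10 → 15 → P; chars OP.
Square: 11.20437/2 → 5, 2.71476/1 → 2; chars 52.
Subsquare: 1.20437/0.0833333 → 14 → o, 0.71476/0.0416667 → 17 → r; chars or.
Extended square: 0.03770/0.00833333 → 4, 0.00643/0.00416667 → 1; chars 41.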